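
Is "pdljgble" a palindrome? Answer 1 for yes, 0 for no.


Input: pdljgble
Reversed: elbgjldp
  Compare pos 0 ('p') with pos 7 ('e'): MISMATCH
  Compare pos 1 ('d') with pos 6 ('l'): MISMATCH
  Compare pos 2 ('l') with pos 5 ('b'): MISMATCH
  Compare pos 3 ('j') with pos 4 ('g'): MISMATCH
Result: not a palindrome

0


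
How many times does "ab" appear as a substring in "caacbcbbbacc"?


Searching for "ab" in "caacbcbbbacc"
Scanning each position:
  Position 0: "ca" => no
  Position 1: "aa" => no
  Position 2: "ac" => no
  Position 3: "cb" => no
  Position 4: "bc" => no
  Position 5: "cb" => no
  Position 6: "bb" => no
  Position 7: "bb" => no
  Position 8: "ba" => no
  Position 9: "ac" => no
  Position 10: "cc" => no
Total occurrences: 0

0


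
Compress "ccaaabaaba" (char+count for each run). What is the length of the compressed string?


Input: ccaaabaaba
Runs:
  'c' x 2 => "c2"
  'a' x 3 => "a3"
  'b' x 1 => "b1"
  'a' x 2 => "a2"
  'b' x 1 => "b1"
  'a' x 1 => "a1"
Compressed: "c2a3b1a2b1a1"
Compressed length: 12

12


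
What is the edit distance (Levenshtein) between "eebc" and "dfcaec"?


Computing edit distance: "eebc" -> "dfcaec"
DP table:
           d    f    c    a    e    c
      0    1    2    3    4    5    6
  e   1    1    2    3    4    4    5
  e   2    2    2    3    4    4    5
  b   3    3    3    3    4    5    5
  c   4    4    4    3    4    5    5
Edit distance = dp[4][6] = 5

5


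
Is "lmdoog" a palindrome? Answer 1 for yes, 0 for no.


Input: lmdoog
Reversed: goodml
  Compare pos 0 ('l') with pos 5 ('g'): MISMATCH
  Compare pos 1 ('m') with pos 4 ('o'): MISMATCH
  Compare pos 2 ('d') with pos 3 ('o'): MISMATCH
Result: not a palindrome

0


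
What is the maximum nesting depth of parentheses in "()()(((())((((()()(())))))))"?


Input: "()()(((())((((()()(())))))))"
Tracking depth:
  Position 0 '(': depth becomes 1
  Position 1 ')': depth becomes 0
  Position 2 '(': depth becomes 1
  Position 3 ')': depth becomes 0
  Position 4 '(': depth becomes 1
  Position 5 '(': depth becomes 2
  Position 6 '(': depth becomes 3
  Position 7 '(': depth becomes 4
  Position 8 ')': depth becomes 3
  Position 9 ')': depth becomes 2
  Position 10 '(': depth becomes 3
  Position 11 '(': depth becomes 4
  Position 12 '(': depth becomes 5
  Position 13 '(': depth becomes 6
  Position 14 '(': depth becomes 7
  Position 15 ')': depth becomes 6
  Position 16 '(': depth becomes 7
  Position 17 ')': depth becomes 6
  Position 18 '(': depth becomes 7
  Position 19 '(': depth becomes 8
  Position 20 ')': depth becomes 7
  Position 21 ')': depth becomes 6
  Position 22 ')': depth becomes 5
  Position 23 ')': depth becomes 4
  Position 24 ')': depth becomes 3
  Position 25 ')': depth becomes 2
  Position 26 ')': depth becomes 1
  Position 27 ')': depth becomes 0
Maximum depth reached: 8

8


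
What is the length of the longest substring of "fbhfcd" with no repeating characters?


Input: "fbhfcd"
Sliding window (track last position of each char):
  Position 0 ('f'): window [0,0] length 1 -- new best
  Position 1 ('b'): window [0,1] length 2 -- new best
  Position 2 ('h'): window [0,2] length 3 -- new best
  Position 3 ('f'): repeat (last at 0), move window start to 1
  Position 3 ('f'): window [1,3] length 3
  Position 4 ('c'): window [1,4] length 4 -- new best
  Position 5 ('d'): window [1,5] length 5 -- new best
Longest substring with no repeats: "bhfcd" with length 5

5


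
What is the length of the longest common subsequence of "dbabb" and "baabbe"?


LCS of "dbabb" and "baabbe"
DP table:
           b    a    a    b    b    e
      0    0    0    0    0    0    0
  d   0    0    0    0    0    0    0
  b   0    1    1    1    1    1    1
  a   0    1    2    2    2    2    2
  b   0    1    2    2    3    3    3
  b   0    1    2    2    3    4    4
LCS length = dp[5][6] = 4

4


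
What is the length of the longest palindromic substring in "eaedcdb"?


Input: "eaedcdb"
Checking substrings for palindromes:
  [0:3] "eae" (len 3) => palindrome
  [3:6] "dcd" (len 3) => palindrome
Longest palindromic substring: "eae" with length 3

3


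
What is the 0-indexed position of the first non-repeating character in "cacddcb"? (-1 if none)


Input: cacddcb
Character frequencies:
  'a': 1
  'b': 1
  'c': 3
  'd': 2
Scanning left to right for freq == 1:
  Position 0 ('c'): freq=3, skip
  Position 1 ('a'): unique! => answer = 1

1


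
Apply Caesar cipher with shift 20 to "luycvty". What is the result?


Caesar cipher: shift "luycvty" by 20
  'l' (pos 11) + 20 = pos 5 = 'f'
  'u' (pos 20) + 20 = pos 14 = 'o'
  'y' (pos 24) + 20 = pos 18 = 's'
  'c' (pos 2) + 20 = pos 22 = 'w'
  'v' (pos 21) + 20 = pos 15 = 'p'
  't' (pos 19) + 20 = pos 13 = 'n'
  'y' (pos 24) + 20 = pos 18 = 's'
Result: foswpns

foswpns


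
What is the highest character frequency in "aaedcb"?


Input: aaedcb
Character counts:
  'a': 2
  'b': 1
  'c': 1
  'd': 1
  'e': 1
Maximum frequency: 2

2


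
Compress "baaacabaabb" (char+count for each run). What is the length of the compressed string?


Input: baaacabaabb
Runs:
  'b' x 1 => "b1"
  'a' x 3 => "a3"
  'c' x 1 => "c1"
  'a' x 1 => "a1"
  'b' x 1 => "b1"
  'a' x 2 => "a2"
  'b' x 2 => "b2"
Compressed: "b1a3c1a1b1a2b2"
Compressed length: 14

14


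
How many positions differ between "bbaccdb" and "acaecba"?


Comparing "bbaccdb" and "acaecba" position by position:
  Position 0: 'b' vs 'a' => DIFFER
  Position 1: 'b' vs 'c' => DIFFER
  Position 2: 'a' vs 'a' => same
  Position 3: 'c' vs 'e' => DIFFER
  Position 4: 'c' vs 'c' => same
  Position 5: 'd' vs 'b' => DIFFER
  Position 6: 'b' vs 'a' => DIFFER
Positions that differ: 5

5


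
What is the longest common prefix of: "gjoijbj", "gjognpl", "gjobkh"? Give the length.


Words: gjoijbj, gjognpl, gjobkh
  Position 0: all 'g' => match
  Position 1: all 'j' => match
  Position 2: all 'o' => match
  Position 3: ('i', 'g', 'b') => mismatch, stop
LCP = "gjo" (length 3)

3


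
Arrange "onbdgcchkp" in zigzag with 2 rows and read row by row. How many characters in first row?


Zigzag "onbdgcchkp" into 2 rows:
Placing characters:
  'o' => row 0
  'n' => row 1
  'b' => row 0
  'd' => row 1
  'g' => row 0
  'c' => row 1
  'c' => row 0
  'h' => row 1
  'k' => row 0
  'p' => row 1
Rows:
  Row 0: "obgck"
  Row 1: "ndchp"
First row length: 5

5


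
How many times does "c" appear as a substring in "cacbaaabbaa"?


Searching for "c" in "cacbaaabbaa"
Scanning each position:
  Position 0: "c" => MATCH
  Position 1: "a" => no
  Position 2: "c" => MATCH
  Position 3: "b" => no
  Position 4: "a" => no
  Position 5: "a" => no
  Position 6: "a" => no
  Position 7: "b" => no
  Position 8: "b" => no
  Position 9: "a" => no
  Position 10: "a" => no
Total occurrences: 2

2


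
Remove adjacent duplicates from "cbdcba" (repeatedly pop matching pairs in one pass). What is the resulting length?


Input: cbdcba
Stack-based adjacent duplicate removal:
  Read 'c': push. Stack: c
  Read 'b': push. Stack: cb
  Read 'd': push. Stack: cbd
  Read 'c': push. Stack: cbdc
  Read 'b': push. Stack: cbdcb
  Read 'a': push. Stack: cbdcba
Final stack: "cbdcba" (length 6)

6


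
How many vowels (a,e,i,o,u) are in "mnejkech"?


Input: mnejkech
Checking each character:
  'm' at position 0: consonant
  'n' at position 1: consonant
  'e' at position 2: vowel (running total: 1)
  'j' at position 3: consonant
  'k' at position 4: consonant
  'e' at position 5: vowel (running total: 2)
  'c' at position 6: consonant
  'h' at position 7: consonant
Total vowels: 2

2


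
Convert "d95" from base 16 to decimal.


Input: "d95" in base 16
Positional expansion:
  Digit 'd' (value 13) x 16^2 = 3328
  Digit '9' (value 9) x 16^1 = 144
  Digit '5' (value 5) x 16^0 = 5
Sum = 3477

3477


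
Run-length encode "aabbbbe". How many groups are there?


Input: aabbbbe
Scanning for consecutive runs:
  Group 1: 'a' x 2 (positions 0-1)
  Group 2: 'b' x 4 (positions 2-5)
  Group 3: 'e' x 1 (positions 6-6)
Total groups: 3

3


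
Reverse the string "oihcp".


Input: oihcp
Reading characters right to left:
  Position 4: 'p'
  Position 3: 'c'
  Position 2: 'h'
  Position 1: 'i'
  Position 0: 'o'
Reversed: pchio

pchio


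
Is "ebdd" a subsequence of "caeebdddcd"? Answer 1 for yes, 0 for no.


Check if "ebdd" is a subsequence of "caeebdddcd"
Greedy scan:
  Position 0 ('c'): no match needed
  Position 1 ('a'): no match needed
  Position 2 ('e'): matches sub[0] = 'e'
  Position 3 ('e'): no match needed
  Position 4 ('b'): matches sub[1] = 'b'
  Position 5 ('d'): matches sub[2] = 'd'
  Position 6 ('d'): matches sub[3] = 'd'
  Position 7 ('d'): no match needed
  Position 8 ('c'): no match needed
  Position 9 ('d'): no match needed
All 4 characters matched => is a subsequence

1


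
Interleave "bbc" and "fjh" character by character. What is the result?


Interleaving "bbc" and "fjh":
  Position 0: 'b' from first, 'f' from second => "bf"
  Position 1: 'b' from first, 'j' from second => "bj"
  Position 2: 'c' from first, 'h' from second => "ch"
Result: bfbjch

bfbjch


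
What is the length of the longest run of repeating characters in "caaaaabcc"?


Input: "caaaaabcc"
Scanning for longest run:
  Position 1 ('a'): new char, reset run to 1
  Position 2 ('a'): continues run of 'a', length=2
  Position 3 ('a'): continues run of 'a', length=3
  Position 4 ('a'): continues run of 'a', length=4
  Position 5 ('a'): continues run of 'a', length=5
  Position 6 ('b'): new char, reset run to 1
  Position 7 ('c'): new char, reset run to 1
  Position 8 ('c'): continues run of 'c', length=2
Longest run: 'a' with length 5

5


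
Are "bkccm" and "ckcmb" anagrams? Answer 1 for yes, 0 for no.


Strings: "bkccm", "ckcmb"
Sorted first:  bcckm
Sorted second: bcckm
Sorted forms match => anagrams

1


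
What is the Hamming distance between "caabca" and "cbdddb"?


Comparing "caabca" and "cbdddb" position by position:
  Position 0: 'c' vs 'c' => same
  Position 1: 'a' vs 'b' => differ
  Position 2: 'a' vs 'd' => differ
  Position 3: 'b' vs 'd' => differ
  Position 4: 'c' vs 'd' => differ
  Position 5: 'a' vs 'b' => differ
Total differences (Hamming distance): 5

5


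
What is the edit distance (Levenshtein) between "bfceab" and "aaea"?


Computing edit distance: "bfceab" -> "aaea"
DP table:
           a    a    e    a
      0    1    2    3    4
  b   1    1    2    3    4
  f   2    2    2    3    4
  c   3    3    3    3    4
  e   4    4    4    3    4
  a   5    4    4    4    3
  b   6    5    5    5    4
Edit distance = dp[6][4] = 4

4


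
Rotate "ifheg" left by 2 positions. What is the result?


Input: "ifheg", rotate left by 2
First 2 characters: "if"
Remaining characters: "heg"
Concatenate remaining + first: "heg" + "if" = "hegif"

hegif


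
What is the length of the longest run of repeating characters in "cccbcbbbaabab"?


Input: "cccbcbbbaabab"
Scanning for longest run:
  Position 1 ('c'): continues run of 'c', length=2
  Position 2 ('c'): continues run of 'c', length=3
  Position 3 ('b'): new char, reset run to 1
  Position 4 ('c'): new char, reset run to 1
  Position 5 ('b'): new char, reset run to 1
  Position 6 ('b'): continues run of 'b', length=2
  Position 7 ('b'): continues run of 'b', length=3
  Position 8 ('a'): new char, reset run to 1
  Position 9 ('a'): continues run of 'a', length=2
  Position 10 ('b'): new char, reset run to 1
  Position 11 ('a'): new char, reset run to 1
  Position 12 ('b'): new char, reset run to 1
Longest run: 'c' with length 3

3


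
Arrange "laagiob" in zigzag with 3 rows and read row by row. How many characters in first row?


Zigzag "laagiob" into 3 rows:
Placing characters:
  'l' => row 0
  'a' => row 1
  'a' => row 2
  'g' => row 1
  'i' => row 0
  'o' => row 1
  'b' => row 2
Rows:
  Row 0: "li"
  Row 1: "ago"
  Row 2: "ab"
First row length: 2

2


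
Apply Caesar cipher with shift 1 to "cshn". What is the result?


Caesar cipher: shift "cshn" by 1
  'c' (pos 2) + 1 = pos 3 = 'd'
  's' (pos 18) + 1 = pos 19 = 't'
  'h' (pos 7) + 1 = pos 8 = 'i'
  'n' (pos 13) + 1 = pos 14 = 'o'
Result: dtio

dtio


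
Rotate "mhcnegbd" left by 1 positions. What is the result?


Input: "mhcnegbd", rotate left by 1
First 1 characters: "m"
Remaining characters: "hcnegbd"
Concatenate remaining + first: "hcnegbd" + "m" = "hcnegbdm"

hcnegbdm


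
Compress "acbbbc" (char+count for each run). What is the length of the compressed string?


Input: acbbbc
Runs:
  'a' x 1 => "a1"
  'c' x 1 => "c1"
  'b' x 3 => "b3"
  'c' x 1 => "c1"
Compressed: "a1c1b3c1"
Compressed length: 8

8


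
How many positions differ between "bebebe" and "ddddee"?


Comparing "bebebe" and "ddddee" position by position:
  Position 0: 'b' vs 'd' => DIFFER
  Position 1: 'e' vs 'd' => DIFFER
  Position 2: 'b' vs 'd' => DIFFER
  Position 3: 'e' vs 'd' => DIFFER
  Position 4: 'b' vs 'e' => DIFFER
  Position 5: 'e' vs 'e' => same
Positions that differ: 5

5


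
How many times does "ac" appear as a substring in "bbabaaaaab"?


Searching for "ac" in "bbabaaaaab"
Scanning each position:
  Position 0: "bb" => no
  Position 1: "ba" => no
  Position 2: "ab" => no
  Position 3: "ba" => no
  Position 4: "aa" => no
  Position 5: "aa" => no
  Position 6: "aa" => no
  Position 7: "aa" => no
  Position 8: "ab" => no
Total occurrences: 0

0


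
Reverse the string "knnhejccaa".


Input: knnhejccaa
Reading characters right to left:
  Position 9: 'a'
  Position 8: 'a'
  Position 7: 'c'
  Position 6: 'c'
  Position 5: 'j'
  Position 4: 'e'
  Position 3: 'h'
  Position 2: 'n'
  Position 1: 'n'
  Position 0: 'k'
Reversed: aaccjehnnk

aaccjehnnk


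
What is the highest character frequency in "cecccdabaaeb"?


Input: cecccdabaaeb
Character counts:
  'a': 3
  'b': 2
  'c': 4
  'd': 1
  'e': 2
Maximum frequency: 4

4


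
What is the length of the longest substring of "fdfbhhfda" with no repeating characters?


Input: "fdfbhhfda"
Sliding window (track last position of each char):
  Position 0 ('f'): window [0,0] length 1 -- new best
  Position 1 ('d'): window [0,1] length 2 -- new best
  Position 2 ('f'): repeat (last at 0), move window start to 1
  Position 2 ('f'): window [1,2] length 2
  Position 3 ('b'): window [1,3] length 3 -- new best
  Position 4 ('h'): window [1,4] length 4 -- new best
  Position 5 ('h'): repeat (last at 4), move window start to 5
  Position 5 ('h'): window [5,5] length 1
  Position 6 ('f'): window [5,6] length 2
  Position 7 ('d'): window [5,7] length 3
  Position 8 ('a'): window [5,8] length 4
Longest substring with no repeats: "dfbh" with length 4

4


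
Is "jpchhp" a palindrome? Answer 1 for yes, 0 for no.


Input: jpchhp
Reversed: phhcpj
  Compare pos 0 ('j') with pos 5 ('p'): MISMATCH
  Compare pos 1 ('p') with pos 4 ('h'): MISMATCH
  Compare pos 2 ('c') with pos 3 ('h'): MISMATCH
Result: not a palindrome

0


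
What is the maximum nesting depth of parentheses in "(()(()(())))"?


Input: "(()(()(())))"
Tracking depth:
  Position 0 '(': depth becomes 1
  Position 1 '(': depth becomes 2
  Position 2 ')': depth becomes 1
  Position 3 '(': depth becomes 2
  Position 4 '(': depth becomes 3
  Position 5 ')': depth becomes 2
  Position 6 '(': depth becomes 3
  Position 7 '(': depth becomes 4
  Position 8 ')': depth becomes 3
  Position 9 ')': depth becomes 2
  Position 10 ')': depth becomes 1
  Position 11 ')': depth becomes 0
Maximum depth reached: 4

4


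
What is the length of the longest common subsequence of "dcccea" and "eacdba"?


LCS of "dcccea" and "eacdba"
DP table:
           e    a    c    d    b    a
      0    0    0    0    0    0    0
  d   0    0    0    0    1    1    1
  c   0    0    0    1    1    1    1
  c   0    0    0    1    1    1    1
  c   0    0    0    1    1    1    1
  e   0    1    1    1    1    1    1
  a   0    1    2    2    2    2    2
LCS length = dp[6][6] = 2

2


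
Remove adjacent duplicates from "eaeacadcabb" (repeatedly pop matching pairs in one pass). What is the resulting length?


Input: eaeacadcabb
Stack-based adjacent duplicate removal:
  Read 'e': push. Stack: e
  Read 'a': push. Stack: ea
  Read 'e': push. Stack: eae
  Read 'a': push. Stack: eaea
  Read 'c': push. Stack: eaeac
  Read 'a': push. Stack: eaeaca
  Read 'd': push. Stack: eaeacad
  Read 'c': push. Stack: eaeacadc
  Read 'a': push. Stack: eaeacadca
  Read 'b': push. Stack: eaeacadcab
  Read 'b': matches stack top 'b' => pop. Stack: eaeacadca
Final stack: "eaeacadca" (length 9)

9


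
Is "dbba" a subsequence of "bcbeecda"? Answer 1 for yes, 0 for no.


Check if "dbba" is a subsequence of "bcbeecda"
Greedy scan:
  Position 0 ('b'): no match needed
  Position 1 ('c'): no match needed
  Position 2 ('b'): no match needed
  Position 3 ('e'): no match needed
  Position 4 ('e'): no match needed
  Position 5 ('c'): no match needed
  Position 6 ('d'): matches sub[0] = 'd'
  Position 7 ('a'): no match needed
Only matched 1/4 characters => not a subsequence

0


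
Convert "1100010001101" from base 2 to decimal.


Input: "1100010001101" in base 2
Positional expansion:
  Digit '1' (value 1) x 2^12 = 4096
  Digit '1' (value 1) x 2^11 = 2048
  Digit '0' (value 0) x 2^10 = 0
  Digit '0' (value 0) x 2^9 = 0
  Digit '0' (value 0) x 2^8 = 0
  Digit '1' (value 1) x 2^7 = 128
  Digit '0' (value 0) x 2^6 = 0
  Digit '0' (value 0) x 2^5 = 0
  Digit '0' (value 0) x 2^4 = 0
  Digit '1' (value 1) x 2^3 = 8
  Digit '1' (value 1) x 2^2 = 4
  Digit '0' (value 0) x 2^1 = 0
  Digit '1' (value 1) x 2^0 = 1
Sum = 6285

6285


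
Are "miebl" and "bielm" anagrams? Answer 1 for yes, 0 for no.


Strings: "miebl", "bielm"
Sorted first:  beilm
Sorted second: beilm
Sorted forms match => anagrams

1


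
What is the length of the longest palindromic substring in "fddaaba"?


Input: "fddaaba"
Checking substrings for palindromes:
  [4:7] "aba" (len 3) => palindrome
  [1:3] "dd" (len 2) => palindrome
  [3:5] "aa" (len 2) => palindrome
Longest palindromic substring: "aba" with length 3

3


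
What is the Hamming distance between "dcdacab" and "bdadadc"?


Comparing "dcdacab" and "bdadadc" position by position:
  Position 0: 'd' vs 'b' => differ
  Position 1: 'c' vs 'd' => differ
  Position 2: 'd' vs 'a' => differ
  Position 3: 'a' vs 'd' => differ
  Position 4: 'c' vs 'a' => differ
  Position 5: 'a' vs 'd' => differ
  Position 6: 'b' vs 'c' => differ
Total differences (Hamming distance): 7

7


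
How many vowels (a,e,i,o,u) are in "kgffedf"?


Input: kgffedf
Checking each character:
  'k' at position 0: consonant
  'g' at position 1: consonant
  'f' at position 2: consonant
  'f' at position 3: consonant
  'e' at position 4: vowel (running total: 1)
  'd' at position 5: consonant
  'f' at position 6: consonant
Total vowels: 1

1


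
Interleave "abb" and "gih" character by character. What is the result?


Interleaving "abb" and "gih":
  Position 0: 'a' from first, 'g' from second => "ag"
  Position 1: 'b' from first, 'i' from second => "bi"
  Position 2: 'b' from first, 'h' from second => "bh"
Result: agbibh

agbibh


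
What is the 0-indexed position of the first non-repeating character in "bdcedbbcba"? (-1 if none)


Input: bdcedbbcba
Character frequencies:
  'a': 1
  'b': 4
  'c': 2
  'd': 2
  'e': 1
Scanning left to right for freq == 1:
  Position 0 ('b'): freq=4, skip
  Position 1 ('d'): freq=2, skip
  Position 2 ('c'): freq=2, skip
  Position 3 ('e'): unique! => answer = 3

3


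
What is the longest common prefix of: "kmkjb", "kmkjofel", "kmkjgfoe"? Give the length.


Words: kmkjb, kmkjofel, kmkjgfoe
  Position 0: all 'k' => match
  Position 1: all 'm' => match
  Position 2: all 'k' => match
  Position 3: all 'j' => match
  Position 4: ('b', 'o', 'g') => mismatch, stop
LCP = "kmkj" (length 4)

4


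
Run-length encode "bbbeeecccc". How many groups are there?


Input: bbbeeecccc
Scanning for consecutive runs:
  Group 1: 'b' x 3 (positions 0-2)
  Group 2: 'e' x 3 (positions 3-5)
  Group 3: 'c' x 4 (positions 6-9)
Total groups: 3

3


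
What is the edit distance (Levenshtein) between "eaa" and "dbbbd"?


Computing edit distance: "eaa" -> "dbbbd"
DP table:
           d    b    b    b    d
      0    1    2    3    4    5
  e   1    1    2    3    4    5
  a   2    2    2    3    4    5
  a   3    3    3    3    4    5
Edit distance = dp[3][5] = 5

5


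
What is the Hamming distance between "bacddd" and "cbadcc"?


Comparing "bacddd" and "cbadcc" position by position:
  Position 0: 'b' vs 'c' => differ
  Position 1: 'a' vs 'b' => differ
  Position 2: 'c' vs 'a' => differ
  Position 3: 'd' vs 'd' => same
  Position 4: 'd' vs 'c' => differ
  Position 5: 'd' vs 'c' => differ
Total differences (Hamming distance): 5

5


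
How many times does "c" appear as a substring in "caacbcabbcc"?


Searching for "c" in "caacbcabbcc"
Scanning each position:
  Position 0: "c" => MATCH
  Position 1: "a" => no
  Position 2: "a" => no
  Position 3: "c" => MATCH
  Position 4: "b" => no
  Position 5: "c" => MATCH
  Position 6: "a" => no
  Position 7: "b" => no
  Position 8: "b" => no
  Position 9: "c" => MATCH
  Position 10: "c" => MATCH
Total occurrences: 5

5


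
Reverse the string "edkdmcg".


Input: edkdmcg
Reading characters right to left:
  Position 6: 'g'
  Position 5: 'c'
  Position 4: 'm'
  Position 3: 'd'
  Position 2: 'k'
  Position 1: 'd'
  Position 0: 'e'
Reversed: gcmdkde

gcmdkde


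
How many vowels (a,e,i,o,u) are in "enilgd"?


Input: enilgd
Checking each character:
  'e' at position 0: vowel (running total: 1)
  'n' at position 1: consonant
  'i' at position 2: vowel (running total: 2)
  'l' at position 3: consonant
  'g' at position 4: consonant
  'd' at position 5: consonant
Total vowels: 2

2


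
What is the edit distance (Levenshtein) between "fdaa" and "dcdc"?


Computing edit distance: "fdaa" -> "dcdc"
DP table:
           d    c    d    c
      0    1    2    3    4
  f   1    1    2    3    4
  d   2    1    2    2    3
  a   3    2    2    3    3
  a   4    3    3    3    4
Edit distance = dp[4][4] = 4

4


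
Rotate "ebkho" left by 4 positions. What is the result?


Input: "ebkho", rotate left by 4
First 4 characters: "ebkh"
Remaining characters: "o"
Concatenate remaining + first: "o" + "ebkh" = "oebkh"

oebkh


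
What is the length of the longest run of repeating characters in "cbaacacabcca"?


Input: "cbaacacabcca"
Scanning for longest run:
  Position 1 ('b'): new char, reset run to 1
  Position 2 ('a'): new char, reset run to 1
  Position 3 ('a'): continues run of 'a', length=2
  Position 4 ('c'): new char, reset run to 1
  Position 5 ('a'): new char, reset run to 1
  Position 6 ('c'): new char, reset run to 1
  Position 7 ('a'): new char, reset run to 1
  Position 8 ('b'): new char, reset run to 1
  Position 9 ('c'): new char, reset run to 1
  Position 10 ('c'): continues run of 'c', length=2
  Position 11 ('a'): new char, reset run to 1
Longest run: 'a' with length 2

2


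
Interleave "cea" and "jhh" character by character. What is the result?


Interleaving "cea" and "jhh":
  Position 0: 'c' from first, 'j' from second => "cj"
  Position 1: 'e' from first, 'h' from second => "eh"
  Position 2: 'a' from first, 'h' from second => "ah"
Result: cjehah

cjehah


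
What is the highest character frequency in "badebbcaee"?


Input: badebbcaee
Character counts:
  'a': 2
  'b': 3
  'c': 1
  'd': 1
  'e': 3
Maximum frequency: 3

3


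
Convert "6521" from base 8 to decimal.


Input: "6521" in base 8
Positional expansion:
  Digit '6' (value 6) x 8^3 = 3072
  Digit '5' (value 5) x 8^2 = 320
  Digit '2' (value 2) x 8^1 = 16
  Digit '1' (value 1) x 8^0 = 1
Sum = 3409

3409


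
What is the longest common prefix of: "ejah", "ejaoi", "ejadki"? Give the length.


Words: ejah, ejaoi, ejadki
  Position 0: all 'e' => match
  Position 1: all 'j' => match
  Position 2: all 'a' => match
  Position 3: ('h', 'o', 'd') => mismatch, stop
LCP = "eja" (length 3)

3


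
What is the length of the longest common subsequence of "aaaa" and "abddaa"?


LCS of "aaaa" and "abddaa"
DP table:
           a    b    d    d    a    a
      0    0    0    0    0    0    0
  a   0    1    1    1    1    1    1
  a   0    1    1    1    1    2    2
  a   0    1    1    1    1    2    3
  a   0    1    1    1    1    2    3
LCS length = dp[4][6] = 3

3


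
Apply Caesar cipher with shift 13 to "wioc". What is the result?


Caesar cipher: shift "wioc" by 13
  'w' (pos 22) + 13 = pos 9 = 'j'
  'i' (pos 8) + 13 = pos 21 = 'v'
  'o' (pos 14) + 13 = pos 1 = 'b'
  'c' (pos 2) + 13 = pos 15 = 'p'
Result: jvbp

jvbp


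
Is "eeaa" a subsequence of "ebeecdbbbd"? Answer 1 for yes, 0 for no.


Check if "eeaa" is a subsequence of "ebeecdbbbd"
Greedy scan:
  Position 0 ('e'): matches sub[0] = 'e'
  Position 1 ('b'): no match needed
  Position 2 ('e'): matches sub[1] = 'e'
  Position 3 ('e'): no match needed
  Position 4 ('c'): no match needed
  Position 5 ('d'): no match needed
  Position 6 ('b'): no match needed
  Position 7 ('b'): no match needed
  Position 8 ('b'): no match needed
  Position 9 ('d'): no match needed
Only matched 2/4 characters => not a subsequence

0


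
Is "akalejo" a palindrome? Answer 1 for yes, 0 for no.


Input: akalejo
Reversed: ojelaka
  Compare pos 0 ('a') with pos 6 ('o'): MISMATCH
  Compare pos 1 ('k') with pos 5 ('j'): MISMATCH
  Compare pos 2 ('a') with pos 4 ('e'): MISMATCH
Result: not a palindrome

0


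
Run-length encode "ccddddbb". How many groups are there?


Input: ccddddbb
Scanning for consecutive runs:
  Group 1: 'c' x 2 (positions 0-1)
  Group 2: 'd' x 4 (positions 2-5)
  Group 3: 'b' x 2 (positions 6-7)
Total groups: 3

3


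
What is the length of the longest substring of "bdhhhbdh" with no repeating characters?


Input: "bdhhhbdh"
Sliding window (track last position of each char):
  Position 0 ('b'): window [0,0] length 1 -- new best
  Position 1 ('d'): window [0,1] length 2 -- new best
  Position 2 ('h'): window [0,2] length 3 -- new best
  Position 3 ('h'): repeat (last at 2), move window start to 3
  Position 3 ('h'): window [3,3] length 1
  Position 4 ('h'): repeat (last at 3), move window start to 4
  Position 4 ('h'): window [4,4] length 1
  Position 5 ('b'): window [4,5] length 2
  Position 6 ('d'): window [4,6] length 3
  Position 7 ('h'): repeat (last at 4), move window start to 5
  Position 7 ('h'): window [5,7] length 3
Longest substring with no repeats: "bdh" with length 3

3


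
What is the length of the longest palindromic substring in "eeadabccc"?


Input: "eeadabccc"
Checking substrings for palindromes:
  [2:5] "ada" (len 3) => palindrome
  [6:9] "ccc" (len 3) => palindrome
  [0:2] "ee" (len 2) => palindrome
  [6:8] "cc" (len 2) => palindrome
  [7:9] "cc" (len 2) => palindrome
Longest palindromic substring: "ada" with length 3

3


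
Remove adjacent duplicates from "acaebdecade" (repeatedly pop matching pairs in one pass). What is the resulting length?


Input: acaebdecade
Stack-based adjacent duplicate removal:
  Read 'a': push. Stack: a
  Read 'c': push. Stack: ac
  Read 'a': push. Stack: aca
  Read 'e': push. Stack: acae
  Read 'b': push. Stack: acaeb
  Read 'd': push. Stack: acaebd
  Read 'e': push. Stack: acaebde
  Read 'c': push. Stack: acaebdec
  Read 'a': push. Stack: acaebdeca
  Read 'd': push. Stack: acaebdecad
  Read 'e': push. Stack: acaebdecade
Final stack: "acaebdecade" (length 11)

11


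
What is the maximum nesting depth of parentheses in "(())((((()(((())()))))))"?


Input: "(())((((()(((())()))))))"
Tracking depth:
  Position 0 '(': depth becomes 1
  Position 1 '(': depth becomes 2
  Position 2 ')': depth becomes 1
  Position 3 ')': depth becomes 0
  Position 4 '(': depth becomes 1
  Position 5 '(': depth becomes 2
  Position 6 '(': depth becomes 3
  Position 7 '(': depth becomes 4
  Position 8 '(': depth becomes 5
  Position 9 ')': depth becomes 4
  Position 10 '(': depth becomes 5
  Position 11 '(': depth becomes 6
  Position 12 '(': depth becomes 7
  Position 13 '(': depth becomes 8
  Position 14 ')': depth becomes 7
  Position 15 ')': depth becomes 6
  Position 16 '(': depth becomes 7
  Position 17 ')': depth becomes 6
  Position 18 ')': depth becomes 5
  Position 19 ')': depth becomes 4
  Position 20 ')': depth becomes 3
  Position 21 ')': depth becomes 2
  Position 22 ')': depth becomes 1
  Position 23 ')': depth becomes 0
Maximum depth reached: 8

8


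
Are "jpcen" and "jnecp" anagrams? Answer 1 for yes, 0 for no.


Strings: "jpcen", "jnecp"
Sorted first:  cejnp
Sorted second: cejnp
Sorted forms match => anagrams

1


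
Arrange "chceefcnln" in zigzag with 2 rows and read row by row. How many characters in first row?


Zigzag "chceefcnln" into 2 rows:
Placing characters:
  'c' => row 0
  'h' => row 1
  'c' => row 0
  'e' => row 1
  'e' => row 0
  'f' => row 1
  'c' => row 0
  'n' => row 1
  'l' => row 0
  'n' => row 1
Rows:
  Row 0: "ccecl"
  Row 1: "hefnn"
First row length: 5

5


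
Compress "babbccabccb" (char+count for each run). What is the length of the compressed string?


Input: babbccabccb
Runs:
  'b' x 1 => "b1"
  'a' x 1 => "a1"
  'b' x 2 => "b2"
  'c' x 2 => "c2"
  'a' x 1 => "a1"
  'b' x 1 => "b1"
  'c' x 2 => "c2"
  'b' x 1 => "b1"
Compressed: "b1a1b2c2a1b1c2b1"
Compressed length: 16

16


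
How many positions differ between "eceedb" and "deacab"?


Comparing "eceedb" and "deacab" position by position:
  Position 0: 'e' vs 'd' => DIFFER
  Position 1: 'c' vs 'e' => DIFFER
  Position 2: 'e' vs 'a' => DIFFER
  Position 3: 'e' vs 'c' => DIFFER
  Position 4: 'd' vs 'a' => DIFFER
  Position 5: 'b' vs 'b' => same
Positions that differ: 5

5


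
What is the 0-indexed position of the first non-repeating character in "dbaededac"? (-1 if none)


Input: dbaededac
Character frequencies:
  'a': 2
  'b': 1
  'c': 1
  'd': 3
  'e': 2
Scanning left to right for freq == 1:
  Position 0 ('d'): freq=3, skip
  Position 1 ('b'): unique! => answer = 1

1


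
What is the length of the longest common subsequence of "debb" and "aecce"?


LCS of "debb" and "aecce"
DP table:
           a    e    c    c    e
      0    0    0    0    0    0
  d   0    0    0    0    0    0
  e   0    0    1    1    1    1
  b   0    0    1    1    1    1
  b   0    0    1    1    1    1
LCS length = dp[4][5] = 1

1


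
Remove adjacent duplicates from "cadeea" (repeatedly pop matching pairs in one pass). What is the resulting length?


Input: cadeea
Stack-based adjacent duplicate removal:
  Read 'c': push. Stack: c
  Read 'a': push. Stack: ca
  Read 'd': push. Stack: cad
  Read 'e': push. Stack: cade
  Read 'e': matches stack top 'e' => pop. Stack: cad
  Read 'a': push. Stack: cada
Final stack: "cada" (length 4)

4


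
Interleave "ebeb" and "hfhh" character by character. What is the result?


Interleaving "ebeb" and "hfhh":
  Position 0: 'e' from first, 'h' from second => "eh"
  Position 1: 'b' from first, 'f' from second => "bf"
  Position 2: 'e' from first, 'h' from second => "eh"
  Position 3: 'b' from first, 'h' from second => "bh"
Result: ehbfehbh

ehbfehbh


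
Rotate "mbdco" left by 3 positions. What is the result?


Input: "mbdco", rotate left by 3
First 3 characters: "mbd"
Remaining characters: "co"
Concatenate remaining + first: "co" + "mbd" = "combd"

combd


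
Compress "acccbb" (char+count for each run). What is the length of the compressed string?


Input: acccbb
Runs:
  'a' x 1 => "a1"
  'c' x 3 => "c3"
  'b' x 2 => "b2"
Compressed: "a1c3b2"
Compressed length: 6

6


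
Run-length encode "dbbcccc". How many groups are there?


Input: dbbcccc
Scanning for consecutive runs:
  Group 1: 'd' x 1 (positions 0-0)
  Group 2: 'b' x 2 (positions 1-2)
  Group 3: 'c' x 4 (positions 3-6)
Total groups: 3

3


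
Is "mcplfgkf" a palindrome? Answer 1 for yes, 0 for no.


Input: mcplfgkf
Reversed: fkgflpcm
  Compare pos 0 ('m') with pos 7 ('f'): MISMATCH
  Compare pos 1 ('c') with pos 6 ('k'): MISMATCH
  Compare pos 2 ('p') with pos 5 ('g'): MISMATCH
  Compare pos 3 ('l') with pos 4 ('f'): MISMATCH
Result: not a palindrome

0


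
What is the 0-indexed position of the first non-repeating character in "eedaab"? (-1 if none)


Input: eedaab
Character frequencies:
  'a': 2
  'b': 1
  'd': 1
  'e': 2
Scanning left to right for freq == 1:
  Position 0 ('e'): freq=2, skip
  Position 1 ('e'): freq=2, skip
  Position 2 ('d'): unique! => answer = 2

2


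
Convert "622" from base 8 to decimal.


Input: "622" in base 8
Positional expansion:
  Digit '6' (value 6) x 8^2 = 384
  Digit '2' (value 2) x 8^1 = 16
  Digit '2' (value 2) x 8^0 = 2
Sum = 402

402


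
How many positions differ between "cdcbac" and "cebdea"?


Comparing "cdcbac" and "cebdea" position by position:
  Position 0: 'c' vs 'c' => same
  Position 1: 'd' vs 'e' => DIFFER
  Position 2: 'c' vs 'b' => DIFFER
  Position 3: 'b' vs 'd' => DIFFER
  Position 4: 'a' vs 'e' => DIFFER
  Position 5: 'c' vs 'a' => DIFFER
Positions that differ: 5

5


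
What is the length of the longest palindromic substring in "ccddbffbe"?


Input: "ccddbffbe"
Checking substrings for palindromes:
  [4:8] "bffb" (len 4) => palindrome
  [0:2] "cc" (len 2) => palindrome
  [2:4] "dd" (len 2) => palindrome
  [5:7] "ff" (len 2) => palindrome
Longest palindromic substring: "bffb" with length 4

4


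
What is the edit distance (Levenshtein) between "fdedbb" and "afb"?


Computing edit distance: "fdedbb" -> "afb"
DP table:
           a    f    b
      0    1    2    3
  f   1    1    1    2
  d   2    2    2    2
  e   3    3    3    3
  d   4    4    4    4
  b   5    5    5    4
  b   6    6    6    5
Edit distance = dp[6][3] = 5

5


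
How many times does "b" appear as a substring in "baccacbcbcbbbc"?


Searching for "b" in "baccacbcbcbbbc"
Scanning each position:
  Position 0: "b" => MATCH
  Position 1: "a" => no
  Position 2: "c" => no
  Position 3: "c" => no
  Position 4: "a" => no
  Position 5: "c" => no
  Position 6: "b" => MATCH
  Position 7: "c" => no
  Position 8: "b" => MATCH
  Position 9: "c" => no
  Position 10: "b" => MATCH
  Position 11: "b" => MATCH
  Position 12: "b" => MATCH
  Position 13: "c" => no
Total occurrences: 6

6


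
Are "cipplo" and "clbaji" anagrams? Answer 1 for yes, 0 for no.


Strings: "cipplo", "clbaji"
Sorted first:  cilopp
Sorted second: abcijl
Differ at position 0: 'c' vs 'a' => not anagrams

0


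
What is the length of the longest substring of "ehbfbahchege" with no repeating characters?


Input: "ehbfbahchege"
Sliding window (track last position of each char):
  Position 0 ('e'): window [0,0] length 1 -- new best
  Position 1 ('h'): window [0,1] length 2 -- new best
  Position 2 ('b'): window [0,2] length 3 -- new best
  Position 3 ('f'): window [0,3] length 4 -- new best
  Position 4 ('b'): repeat (last at 2), move window start to 3
  Position 4 ('b'): window [3,4] length 2
  Position 5 ('a'): window [3,5] length 3
  Position 6 ('h'): window [3,6] length 4
  Position 7 ('c'): window [3,7] length 5 -- new best
  Position 8 ('h'): repeat (last at 6), move window start to 7
  Position 8 ('h'): window [7,8] length 2
  Position 9 ('e'): window [7,9] length 3
  Position 10 ('g'): window [7,10] length 4
  Position 11 ('e'): repeat (last at 9), move window start to 10
  Position 11 ('e'): window [10,11] length 2
Longest substring with no repeats: "fbahc" with length 5

5


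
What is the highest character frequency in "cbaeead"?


Input: cbaeead
Character counts:
  'a': 2
  'b': 1
  'c': 1
  'd': 1
  'e': 2
Maximum frequency: 2

2


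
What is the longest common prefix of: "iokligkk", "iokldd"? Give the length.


Words: iokligkk, iokldd
  Position 0: all 'i' => match
  Position 1: all 'o' => match
  Position 2: all 'k' => match
  Position 3: all 'l' => match
  Position 4: ('i', 'd') => mismatch, stop
LCP = "iokl" (length 4)

4


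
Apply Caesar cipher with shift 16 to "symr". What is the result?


Caesar cipher: shift "symr" by 16
  's' (pos 18) + 16 = pos 8 = 'i'
  'y' (pos 24) + 16 = pos 14 = 'o'
  'm' (pos 12) + 16 = pos 2 = 'c'
  'r' (pos 17) + 16 = pos 7 = 'h'
Result: ioch

ioch


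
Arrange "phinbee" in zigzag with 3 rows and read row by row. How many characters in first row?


Zigzag "phinbee" into 3 rows:
Placing characters:
  'p' => row 0
  'h' => row 1
  'i' => row 2
  'n' => row 1
  'b' => row 0
  'e' => row 1
  'e' => row 2
Rows:
  Row 0: "pb"
  Row 1: "hne"
  Row 2: "ie"
First row length: 2

2


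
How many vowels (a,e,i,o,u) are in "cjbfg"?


Input: cjbfg
Checking each character:
  'c' at position 0: consonant
  'j' at position 1: consonant
  'b' at position 2: consonant
  'f' at position 3: consonant
  'g' at position 4: consonant
Total vowels: 0

0


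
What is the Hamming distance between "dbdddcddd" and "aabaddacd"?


Comparing "dbdddcddd" and "aabaddacd" position by position:
  Position 0: 'd' vs 'a' => differ
  Position 1: 'b' vs 'a' => differ
  Position 2: 'd' vs 'b' => differ
  Position 3: 'd' vs 'a' => differ
  Position 4: 'd' vs 'd' => same
  Position 5: 'c' vs 'd' => differ
  Position 6: 'd' vs 'a' => differ
  Position 7: 'd' vs 'c' => differ
  Position 8: 'd' vs 'd' => same
Total differences (Hamming distance): 7

7


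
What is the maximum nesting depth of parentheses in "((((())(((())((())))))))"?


Input: "((((())(((())((())))))))"
Tracking depth:
  Position 0 '(': depth becomes 1
  Position 1 '(': depth becomes 2
  Position 2 '(': depth becomes 3
  Position 3 '(': depth becomes 4
  Position 4 '(': depth becomes 5
  Position 5 ')': depth becomes 4
  Position 6 ')': depth becomes 3
  Position 7 '(': depth becomes 4
  Position 8 '(': depth becomes 5
  Position 9 '(': depth becomes 6
  Position 10 '(': depth becomes 7
  Position 11 ')': depth becomes 6
  Position 12 ')': depth becomes 5
  Position 13 '(': depth becomes 6
  Position 14 '(': depth becomes 7
  Position 15 '(': depth becomes 8
  Position 16 ')': depth becomes 7
  Position 17 ')': depth becomes 6
  Position 18 ')': depth becomes 5
  Position 19 ')': depth becomes 4
  Position 20 ')': depth becomes 3
  Position 21 ')': depth becomes 2
  Position 22 ')': depth becomes 1
  Position 23 ')': depth becomes 0
Maximum depth reached: 8

8


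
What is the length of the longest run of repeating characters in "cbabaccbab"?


Input: "cbabaccbab"
Scanning for longest run:
  Position 1 ('b'): new char, reset run to 1
  Position 2 ('a'): new char, reset run to 1
  Position 3 ('b'): new char, reset run to 1
  Position 4 ('a'): new char, reset run to 1
  Position 5 ('c'): new char, reset run to 1
  Position 6 ('c'): continues run of 'c', length=2
  Position 7 ('b'): new char, reset run to 1
  Position 8 ('a'): new char, reset run to 1
  Position 9 ('b'): new char, reset run to 1
Longest run: 'c' with length 2

2


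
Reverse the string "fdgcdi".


Input: fdgcdi
Reading characters right to left:
  Position 5: 'i'
  Position 4: 'd'
  Position 3: 'c'
  Position 2: 'g'
  Position 1: 'd'
  Position 0: 'f'
Reversed: idcgdf

idcgdf


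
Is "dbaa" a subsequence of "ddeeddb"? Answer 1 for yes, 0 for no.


Check if "dbaa" is a subsequence of "ddeeddb"
Greedy scan:
  Position 0 ('d'): matches sub[0] = 'd'
  Position 1 ('d'): no match needed
  Position 2 ('e'): no match needed
  Position 3 ('e'): no match needed
  Position 4 ('d'): no match needed
  Position 5 ('d'): no match needed
  Position 6 ('b'): matches sub[1] = 'b'
Only matched 2/4 characters => not a subsequence

0


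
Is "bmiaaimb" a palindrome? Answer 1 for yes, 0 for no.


Input: bmiaaimb
Reversed: bmiaaimb
  Compare pos 0 ('b') with pos 7 ('b'): match
  Compare pos 1 ('m') with pos 6 ('m'): match
  Compare pos 2 ('i') with pos 5 ('i'): match
  Compare pos 3 ('a') with pos 4 ('a'): match
Result: palindrome

1


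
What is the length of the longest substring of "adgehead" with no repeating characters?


Input: "adgehead"
Sliding window (track last position of each char):
  Position 0 ('a'): window [0,0] length 1 -- new best
  Position 1 ('d'): window [0,1] length 2 -- new best
  Position 2 ('g'): window [0,2] length 3 -- new best
  Position 3 ('e'): window [0,3] length 4 -- new best
  Position 4 ('h'): window [0,4] length 5 -- new best
  Position 5 ('e'): repeat (last at 3), move window start to 4
  Position 5 ('e'): window [4,5] length 2
  Position 6 ('a'): window [4,6] length 3
  Position 7 ('d'): window [4,7] length 4
Longest substring with no repeats: "adgeh" with length 5

5
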